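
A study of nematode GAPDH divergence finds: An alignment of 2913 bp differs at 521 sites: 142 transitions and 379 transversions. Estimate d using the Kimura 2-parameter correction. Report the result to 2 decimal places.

0.20

P = 142/2913 ≈ 0.048747 and Q = 379/2913 ≈ 0.130106.
Under the Kimura two-parameter model, d = −½ ln(1 − 2P − Q) − ¼ ln(1 − 2Q).
1 − 2P − Q = 0.7724, giving −½ ln(0.7724) = 0.129126.
1 − 2Q = 0.739788, giving −¼ ln(0.739788) = 0.075348.
d = 0.129126 + 0.075348 = 0.204474.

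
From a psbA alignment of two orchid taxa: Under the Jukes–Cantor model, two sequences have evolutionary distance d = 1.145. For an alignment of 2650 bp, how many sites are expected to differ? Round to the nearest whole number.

1556

Invert JC69: p = (3/4)(1 − e^(−4d/3)) = 0.75 × (1 − e^(-1.526667)) = 0.75 × (1 − 0.217259) = 0.587056.
Expected differing sites = pL ≈ 0.587056 × 2650 = 1555.6984 ≈ 1556.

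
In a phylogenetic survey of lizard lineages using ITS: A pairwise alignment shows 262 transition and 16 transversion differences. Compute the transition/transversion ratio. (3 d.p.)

R = 262/16 = 16.375.

16.375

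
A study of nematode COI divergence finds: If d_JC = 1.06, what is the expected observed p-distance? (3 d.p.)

p = (3/4)(1 − e^(−4d/3)) = 0.75 × (1 − e^(-1.413333)) = 0.75 × (1 − 0.243331) = 0.567502.

0.568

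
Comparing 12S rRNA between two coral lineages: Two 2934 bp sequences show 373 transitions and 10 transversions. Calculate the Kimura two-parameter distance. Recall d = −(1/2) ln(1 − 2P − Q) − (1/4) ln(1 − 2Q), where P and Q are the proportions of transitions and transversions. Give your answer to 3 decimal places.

0.151

P = 373/2934 ≈ 0.12713 and Q = 10/2934 ≈ 0.003408.
Under the Kimura two-parameter model, d = −½ ln(1 − 2P − Q) − ¼ ln(1 − 2Q).
1 − 2P − Q = 0.742332, giving −½ ln(0.742332) = 0.148979.
1 − 2Q = 0.993184, giving −¼ ln(0.993184) = 0.001710.
d = 0.148979 + 0.001710 = 0.150689.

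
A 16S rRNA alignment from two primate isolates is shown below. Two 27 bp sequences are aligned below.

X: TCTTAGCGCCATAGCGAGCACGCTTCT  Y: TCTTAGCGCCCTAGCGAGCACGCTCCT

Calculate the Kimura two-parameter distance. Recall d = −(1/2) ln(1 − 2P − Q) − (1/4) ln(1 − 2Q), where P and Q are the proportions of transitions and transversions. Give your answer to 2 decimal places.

0.08

Of 27 sites, 1 differences are transitions and 1 are transversions, so P = 1/27 ≈ 0.037037 and Q = 1/27 ≈ 0.037037.
Under the Kimura two-parameter model, d = −½ ln(1 − 2P − Q) − ¼ ln(1 − 2Q).
1 − 2P − Q = 0.888889, giving −½ ln(0.888889) = 0.058891.
1 − 2Q = 0.925926, giving −¼ ln(0.925926) = 0.019240.
d = 0.058891 + 0.019240 = 0.078131.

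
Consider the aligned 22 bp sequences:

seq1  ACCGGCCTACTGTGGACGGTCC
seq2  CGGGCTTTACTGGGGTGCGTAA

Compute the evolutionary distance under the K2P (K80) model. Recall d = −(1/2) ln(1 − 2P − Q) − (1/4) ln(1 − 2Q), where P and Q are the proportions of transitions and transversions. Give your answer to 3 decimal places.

1.105

Of 22 sites, 2 differences are transitions and 10 are transversions, so P = 2/22 ≈ 0.090909 and Q = 10/22 ≈ 0.454545.
Under the Kimura two-parameter model, d = −½ ln(1 − 2P − Q) − ¼ ln(1 − 2Q).
1 − 2P − Q = 0.363637, giving −½ ln(0.363637) = 0.505800.
1 − 2Q = 0.09091, giving −¼ ln(0.09091) = 0.599471.
d = 0.505800 + 0.599471 = 1.105271.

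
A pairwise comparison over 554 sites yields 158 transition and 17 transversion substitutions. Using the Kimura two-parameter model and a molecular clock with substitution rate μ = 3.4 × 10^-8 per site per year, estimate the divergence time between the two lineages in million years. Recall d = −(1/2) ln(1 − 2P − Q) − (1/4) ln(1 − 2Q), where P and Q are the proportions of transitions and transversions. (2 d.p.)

6.99

P = 158/554 ≈ 0.285199 and Q = 17/554 ≈ 0.030686.
Under the Kimura two-parameter model, d = −½ ln(1 − 2P − Q) − ¼ ln(1 − 2Q).
1 − 2P − Q = 0.398916, giving −½ ln(0.398916) = 0.459502.
1 − 2Q = 0.938628, giving −¼ ln(0.938628) = 0.015834.
d = 0.459502 + 0.015834 = 0.475336.
Under a molecular clock d = 2μt, so t = d/(2μ) = 0.475336 / (2 × 3.4 × 10^-8) = 6.99 million years.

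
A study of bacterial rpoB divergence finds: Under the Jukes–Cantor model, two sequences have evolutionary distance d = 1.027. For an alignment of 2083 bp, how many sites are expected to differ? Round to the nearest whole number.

Invert JC69: p = (3/4)(1 − e^(−4d/3)) = 0.75 × (1 − e^(-1.369333)) = 0.75 × (1 − 0.254277) = 0.559292.
Expected differing sites = pL ≈ 0.559292 × 2083 = 1165.005236 ≈ 1165.

1165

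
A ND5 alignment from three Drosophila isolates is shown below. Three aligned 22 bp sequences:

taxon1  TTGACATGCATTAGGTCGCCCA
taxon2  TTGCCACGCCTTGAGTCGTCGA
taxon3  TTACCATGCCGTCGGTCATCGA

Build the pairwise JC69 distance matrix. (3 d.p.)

taxon1–taxon2: 7/22 sites differ → p ≈ 0.318182, d = −0.75 ln(1 − 0.424243) = 0.414052 ≈ 0.414.
taxon1–taxon3: 8/22 sites differ → p ≈ 0.363636, d = −0.75 ln(1 − 0.484848) = 0.497470 ≈ 0.497.
taxon2–taxon3: 6/22 sites differ → p ≈ 0.272727, d = −0.75 ln(1 − 0.363636) = 0.338988 ≈ 0.339.

d(taxon1,taxon2) = 0.414, d(taxon1,taxon3) = 0.497, d(taxon2,taxon3) = 0.339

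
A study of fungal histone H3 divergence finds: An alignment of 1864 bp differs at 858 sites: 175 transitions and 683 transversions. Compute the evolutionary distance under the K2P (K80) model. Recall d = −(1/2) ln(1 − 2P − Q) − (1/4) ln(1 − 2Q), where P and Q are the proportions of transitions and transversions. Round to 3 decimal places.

P = 175/1864 ≈ 0.093884 and Q = 683/1864 ≈ 0.366416.
Under the Kimura two-parameter model, d = −½ ln(1 − 2P − Q) − ¼ ln(1 − 2Q).
1 − 2P − Q = 0.445816, giving −½ ln(0.445816) = 0.403924.
1 − 2Q = 0.267168, giving −¼ ln(0.267168) = 0.329969.
d = 0.403924 + 0.329969 = 0.733893.

0.734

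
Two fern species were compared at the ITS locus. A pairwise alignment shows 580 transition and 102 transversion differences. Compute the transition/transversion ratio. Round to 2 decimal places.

R = 580/102 = 5.686274… ≈ 5.69 (to 2 d.p.).

5.69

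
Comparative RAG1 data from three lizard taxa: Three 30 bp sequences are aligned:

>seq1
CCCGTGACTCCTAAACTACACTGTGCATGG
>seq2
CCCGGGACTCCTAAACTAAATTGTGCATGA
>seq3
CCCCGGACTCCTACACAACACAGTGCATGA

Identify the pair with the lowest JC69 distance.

seq1 and seq2

seq1–seq2: 4/30 differ, p = 0.133, d = 0.147.
seq1–seq3: 6/30 differ, p = 0.200, d = 0.233.
seq2–seq3: 6/30 differ, p = 0.200, d = 0.233.
The smallest distance is between seq1 and seq2.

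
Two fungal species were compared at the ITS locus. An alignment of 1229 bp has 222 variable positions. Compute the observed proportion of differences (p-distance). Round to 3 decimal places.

0.181

p = 222/1229 = 0.180634… ≈ 0.181 (to 3 d.p.).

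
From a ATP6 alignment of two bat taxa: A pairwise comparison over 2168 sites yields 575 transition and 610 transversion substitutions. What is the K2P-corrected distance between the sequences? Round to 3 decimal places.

P = 575/2168 ≈ 0.265221 and Q = 610/2168 ≈ 0.281365.
Under the Kimura two-parameter model, d = −½ ln(1 − 2P − Q) − ¼ ln(1 − 2Q).
1 − 2P − Q = 0.188193, giving −½ ln(0.188193) = 0.835144.
1 − 2Q = 0.43727, giving −¼ ln(0.43727) = 0.206801.
d = 0.835144 + 0.206801 = 1.041945.

1.042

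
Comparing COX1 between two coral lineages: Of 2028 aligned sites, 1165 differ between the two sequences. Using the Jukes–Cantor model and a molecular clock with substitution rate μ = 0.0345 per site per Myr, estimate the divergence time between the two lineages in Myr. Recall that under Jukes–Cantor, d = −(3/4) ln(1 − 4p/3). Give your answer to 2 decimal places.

15.78

p = 1165/2028 ≈ 0.574458.
d = −(3/4) ln(1 − 4p/3) = −0.75 ln(1 − 0.765944) = −0.75 ln(0.234056)
  = −0.75 × (-1.452195) = 1.089146 substitutions/site.
Under a molecular clock d = 2μt, so t = d/(2μ) = 1.089146 / (2 × 0.0345) = 15.78 Myr.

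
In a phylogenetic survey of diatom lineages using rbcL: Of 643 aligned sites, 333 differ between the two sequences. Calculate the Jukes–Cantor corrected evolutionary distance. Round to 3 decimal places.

0.880

p = 333/643 ≈ 0.517885.
d = −(3/4) ln(1 − 4p/3) = −0.75 ln(1 − 0.690513) = −0.75 ln(0.309487)
  = −0.75 × (-1.172839) = 0.879629 substitutions/site.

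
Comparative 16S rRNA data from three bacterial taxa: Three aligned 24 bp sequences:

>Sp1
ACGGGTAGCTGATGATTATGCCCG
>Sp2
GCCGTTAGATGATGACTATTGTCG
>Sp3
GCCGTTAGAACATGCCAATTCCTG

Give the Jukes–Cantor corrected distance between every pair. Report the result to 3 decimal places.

d(Sp1,Sp2) = 0.441, d(Sp1,Sp3) = 0.708, d(Sp2,Sp3) = 0.369

Sp1–Sp2: 8/24 sites differ → p ≈ 0.333333, d = −0.75 ln(1 − 0.444444) = 0.440839 ≈ 0.441.
Sp1–Sp3: 11/24 sites differ → p ≈ 0.458333, d = −0.75 ln(1 − 0.611111) = 0.708346 ≈ 0.708.
Sp2–Sp3: 7/24 sites differ → p ≈ 0.291667, d = −0.75 ln(1 − 0.388889) = 0.369358 ≈ 0.369.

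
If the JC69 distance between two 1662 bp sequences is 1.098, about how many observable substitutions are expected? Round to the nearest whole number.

Invert JC69: p = (3/4)(1 − e^(−4d/3)) = 0.75 × (1 − e^(-1.464)) = 0.75 × (1 − 0.231309) = 0.576518.
Expected differing sites = pL ≈ 0.576518 × 1662 = 958.172916 ≈ 958.

958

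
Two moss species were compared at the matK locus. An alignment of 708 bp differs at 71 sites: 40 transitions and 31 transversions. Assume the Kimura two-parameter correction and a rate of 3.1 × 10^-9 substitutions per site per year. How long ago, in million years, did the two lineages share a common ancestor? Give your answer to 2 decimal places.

17.45

P = 40/708 ≈ 0.056497 and Q = 31/708 ≈ 0.043785.
Under the Kimura two-parameter model, d = −½ ln(1 − 2P − Q) − ¼ ln(1 − 2Q).
1 − 2P − Q = 0.843221, giving −½ ln(0.843221) = 0.085263.
1 − 2Q = 0.91243, giving −¼ ln(0.91243) = 0.022911.
d = 0.085263 + 0.022911 = 0.108174.
Under a molecular clock d = 2μt, so t = d/(2μ) = 0.108174 / (2 × 3.1 × 10^-9) = 17.45 million years.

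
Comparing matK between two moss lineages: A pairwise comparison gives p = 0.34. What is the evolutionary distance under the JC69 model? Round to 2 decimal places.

d = −(3/4) ln(1 − 4p/3) = −0.75 ln(1 − 0.453333) = −0.75 ln(0.546667)
  = −0.75 × (-0.603915) = 0.452936 substitutions/site.

0.45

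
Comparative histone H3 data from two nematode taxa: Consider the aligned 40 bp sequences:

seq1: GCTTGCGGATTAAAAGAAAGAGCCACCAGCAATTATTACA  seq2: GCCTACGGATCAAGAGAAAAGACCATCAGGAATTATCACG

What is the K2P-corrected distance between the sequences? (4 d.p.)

Of 40 sites, 10 differences are transitions and 1 are transversions, so P = 10/40 = 0.25 and Q = 1/40 = 0.025.
Under the Kimura two-parameter model, d = −½ ln(1 − 2P − Q) − ¼ ln(1 − 2Q).
1 − 2P − Q = 0.475, giving −½ ln(0.475) = 0.372220.
1 − 2Q = 0.95, giving −¼ ln(0.95) = 0.012823.
d = 0.372220 + 0.012823 = 0.385043.

0.3850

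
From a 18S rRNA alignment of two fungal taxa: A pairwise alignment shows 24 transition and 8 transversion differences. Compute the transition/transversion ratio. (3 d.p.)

R = 24/8 = 3.000.

3.000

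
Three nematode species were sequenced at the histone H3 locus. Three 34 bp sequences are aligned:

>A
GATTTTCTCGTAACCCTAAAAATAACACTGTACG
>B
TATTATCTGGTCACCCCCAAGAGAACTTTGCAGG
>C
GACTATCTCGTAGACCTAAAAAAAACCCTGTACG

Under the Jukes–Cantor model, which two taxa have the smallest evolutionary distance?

A–B: 12/34 differ, p = 0.353, d = 0.477.
A–C: 6/34 differ, p = 0.176, d = 0.201.
B–C: 14/34 differ, p = 0.412, d = 0.597.
The smallest distance is between A and C.

A and C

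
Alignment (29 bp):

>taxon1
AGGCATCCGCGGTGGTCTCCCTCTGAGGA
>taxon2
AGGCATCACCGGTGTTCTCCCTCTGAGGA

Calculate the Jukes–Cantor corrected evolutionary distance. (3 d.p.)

0.111

The sequences differ at 3 of 29 sites (8, 9, 15), so p = 3/29 ≈ 0.103448.
d = −(3/4) ln(1 − 4p/3) = −0.75 ln(1 − 0.137931) = −0.75 ln(0.862069)
  = −0.75 × (-0.148420) = 0.111315 substitutions/site.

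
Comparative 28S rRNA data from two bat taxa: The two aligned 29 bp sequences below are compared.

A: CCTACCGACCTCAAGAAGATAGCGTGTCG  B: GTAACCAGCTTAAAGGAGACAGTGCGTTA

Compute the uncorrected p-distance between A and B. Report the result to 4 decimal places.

The sequences differ at 13 of 29 positions.
p = 13/29 = 0.448275… ≈ 0.4483 (to 4 d.p.).

0.4483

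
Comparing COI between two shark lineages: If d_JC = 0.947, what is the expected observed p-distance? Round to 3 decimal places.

p = (3/4)(1 − e^(−4d/3)) = 0.75 × (1 − e^(-1.262667)) = 0.75 × (1 − 0.282899) = 0.537826.

0.538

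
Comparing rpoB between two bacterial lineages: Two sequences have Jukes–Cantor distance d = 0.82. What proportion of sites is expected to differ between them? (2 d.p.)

p = (3/4)(1 − e^(−4d/3)) = 0.75 × (1 − e^(-1.093333)) = 0.75 × (1 − 0.335098) = 0.498677.

0.50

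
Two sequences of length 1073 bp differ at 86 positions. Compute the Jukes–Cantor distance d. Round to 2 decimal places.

p = 86/1073 ≈ 0.080149.
d = −(3/4) ln(1 − 4p/3) = −0.75 ln(1 − 0.106865) = −0.75 ln(0.893135)
  = −0.75 × (-0.113018) = 0.084764 substitutions/site.

0.08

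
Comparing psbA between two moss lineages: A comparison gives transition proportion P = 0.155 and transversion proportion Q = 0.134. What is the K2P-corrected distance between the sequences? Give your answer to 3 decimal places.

Under the Kimura two-parameter model, d = −½ ln(1 − 2P − Q) − ¼ ln(1 − 2Q).
1 − 2P − Q = 0.556, giving −½ ln(0.556) = 0.293493.
1 − 2Q = 0.732, giving −¼ ln(0.732) = 0.077994.
d = 0.293493 + 0.077994 = 0.371487.

0.371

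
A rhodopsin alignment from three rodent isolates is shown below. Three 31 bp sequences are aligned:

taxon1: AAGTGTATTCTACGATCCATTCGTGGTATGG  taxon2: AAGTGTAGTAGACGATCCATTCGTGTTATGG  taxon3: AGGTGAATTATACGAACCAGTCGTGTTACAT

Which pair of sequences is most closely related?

taxon1–taxon2: 4/31 differ, p = 0.129, d = 0.142.
taxon1–taxon3: 9/31 differ, p = 0.290, d = 0.367.
taxon2–taxon3: 9/31 differ, p = 0.290, d = 0.367.
The smallest distance is between taxon1 and taxon2.

taxon1 and taxon2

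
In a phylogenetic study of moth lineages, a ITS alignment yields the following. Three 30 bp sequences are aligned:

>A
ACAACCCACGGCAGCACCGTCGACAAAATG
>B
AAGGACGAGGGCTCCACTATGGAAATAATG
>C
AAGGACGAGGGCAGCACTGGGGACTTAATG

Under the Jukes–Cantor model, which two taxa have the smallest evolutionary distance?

A–B: 13/30 differ, p = 0.433, d = 0.647.
A–C: 11/30 differ, p = 0.367, d = 0.503.
B–C: 6/30 differ, p = 0.200, d = 0.233.
The smallest distance is between B and C.

B and C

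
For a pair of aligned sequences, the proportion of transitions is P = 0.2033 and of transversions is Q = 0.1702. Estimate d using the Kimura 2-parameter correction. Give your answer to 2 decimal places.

Under the Kimura two-parameter model, d = −½ ln(1 − 2P − Q) − ¼ ln(1 − 2Q).
1 − 2P − Q = 0.4232, giving −½ ln(0.4232) = 0.429955.
1 − 2Q = 0.6596, giving −¼ ln(0.6596) = 0.104030.
d = 0.429955 + 0.104030 = 0.533985.

0.53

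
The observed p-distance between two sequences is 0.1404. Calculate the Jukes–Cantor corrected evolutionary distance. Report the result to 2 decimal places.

0.16

d = −(3/4) ln(1 − 4p/3) = −0.75 ln(1 − 0.1872) = −0.75 ln(0.8128)
  = −0.75 × (-0.207270) = 0.155453 substitutions/site.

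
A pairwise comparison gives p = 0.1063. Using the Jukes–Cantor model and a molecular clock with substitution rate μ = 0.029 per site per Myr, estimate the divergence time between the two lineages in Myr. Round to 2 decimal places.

1.98

d = −(3/4) ln(1 − 4p/3) = −0.75 ln(1 − 0.141733) = −0.75 ln(0.858267)
  = −0.75 × (-0.152840) = 0.114630 substitutions/site.
Under a molecular clock d = 2μt, so t = d/(2μ) = 0.114630 / (2 × 0.029) = 1.98 Myr.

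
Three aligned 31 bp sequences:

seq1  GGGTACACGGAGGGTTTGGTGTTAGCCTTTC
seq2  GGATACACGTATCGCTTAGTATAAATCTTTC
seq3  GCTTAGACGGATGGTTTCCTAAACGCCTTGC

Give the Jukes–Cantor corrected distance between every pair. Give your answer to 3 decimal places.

d(seq1,seq2) = 0.422, d(seq1,seq3) = 0.481, d(seq2,seq3) = 0.614

seq1–seq2: 10/31 sites differ → p ≈ 0.322581, d = −0.75 ln(1 − 0.430108) = 0.421731 ≈ 0.422.
seq1–seq3: 11/31 sites differ → p ≈ 0.354839, d = −0.75 ln(1 − 0.473119) = 0.480585 ≈ 0.481.
seq2–seq3: 13/31 sites differ → p ≈ 0.419355, d = −0.75 ln(1 − 0.55914) = 0.614271 ≈ 0.614.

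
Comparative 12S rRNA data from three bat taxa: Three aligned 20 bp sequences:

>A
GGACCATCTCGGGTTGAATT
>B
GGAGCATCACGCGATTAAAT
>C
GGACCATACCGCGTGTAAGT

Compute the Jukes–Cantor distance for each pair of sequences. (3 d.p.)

A–B: 6/20 sites differ → p = 0.3, d = −0.75 ln(1 − 0.4) = 0.383119 ≈ 0.383.
A–C: 6/20 sites differ → p = 0.3, d = −0.75 ln(1 − 0.4) = 0.383119 ≈ 0.383.
B–C: 6/20 sites differ → p = 0.3, d = −0.75 ln(1 − 0.4) = 0.383119 ≈ 0.383.

d(A,B) = 0.383, d(A,C) = 0.383, d(B,C) = 0.383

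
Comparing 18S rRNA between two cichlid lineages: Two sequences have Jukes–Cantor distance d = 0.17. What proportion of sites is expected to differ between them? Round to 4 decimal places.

p = (3/4)(1 − e^(−4d/3)) = 0.75 × (1 − e^(-0.226667)) = 0.75 × (1 − 0.797186) = 0.152111.

0.1521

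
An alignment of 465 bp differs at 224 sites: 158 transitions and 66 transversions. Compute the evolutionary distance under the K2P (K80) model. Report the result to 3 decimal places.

P = 158/465 ≈ 0.339785 and Q = 66/465 ≈ 0.141935.
Under the Kimura two-parameter model, d = −½ ln(1 − 2P − Q) − ¼ ln(1 − 2Q).
1 − 2P − Q = 0.178495, giving −½ ln(0.178495) = 0.861597.
1 − 2Q = 0.71613, giving −¼ ln(0.71613) = 0.083473.
d = 0.861597 + 0.083473 = 0.945070.

0.945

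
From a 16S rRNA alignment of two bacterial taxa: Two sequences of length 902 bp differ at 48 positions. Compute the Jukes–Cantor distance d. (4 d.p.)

0.0552

p = 48/902 ≈ 0.053215.
d = −(3/4) ln(1 − 4p/3) = −0.75 ln(1 − 0.070953) = −0.75 ln(0.929047)
  = −0.75 × (-0.073596) = 0.055197 substitutions/site.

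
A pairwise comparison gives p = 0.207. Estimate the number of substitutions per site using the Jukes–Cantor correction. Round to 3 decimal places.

d = −(3/4) ln(1 − 4p/3) = −0.75 ln(1 − 0.276) = −0.75 ln(0.724)
  = −0.75 × (-0.322964) = 0.242223 substitutions/site.

0.242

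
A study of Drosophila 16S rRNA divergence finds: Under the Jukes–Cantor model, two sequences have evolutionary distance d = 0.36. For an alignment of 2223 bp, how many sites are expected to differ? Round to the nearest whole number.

636

Invert JC69: p = (3/4)(1 − e^(−4d/3)) = 0.75 × (1 − e^(-0.48)) = 0.75 × (1 − 0.618783) = 0.285913.
Expected differing sites = pL ≈ 0.285913 × 2223 = 635.584599 ≈ 636.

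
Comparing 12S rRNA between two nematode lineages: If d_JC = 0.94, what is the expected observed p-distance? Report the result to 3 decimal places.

0.536

p = (3/4)(1 − e^(−4d/3)) = 0.75 × (1 − e^(-1.253333)) = 0.75 × (1 − 0.285551) = 0.535837.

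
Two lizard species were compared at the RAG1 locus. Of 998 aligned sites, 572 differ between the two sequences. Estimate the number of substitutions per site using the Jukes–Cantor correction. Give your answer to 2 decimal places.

p = 572/998 ≈ 0.573146.
d = −(3/4) ln(1 − 4p/3) = −0.75 ln(1 − 0.764195) = −0.75 ln(0.235805)
  = −0.75 × (-1.444750) = 1.083563 substitutions/site.

1.08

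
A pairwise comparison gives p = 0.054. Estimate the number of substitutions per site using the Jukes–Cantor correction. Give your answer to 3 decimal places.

d = −(3/4) ln(1 − 4p/3) = −0.75 ln(1 − 0.072) = −0.75 ln(0.928)
  = −0.75 × (-0.074724) = 0.056043 substitutions/site.

0.056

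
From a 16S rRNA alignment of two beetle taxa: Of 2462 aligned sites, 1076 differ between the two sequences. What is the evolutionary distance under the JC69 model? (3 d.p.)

0.656

p = 1076/2462 ≈ 0.437043.
d = −(3/4) ln(1 − 4p/3) = −0.75 ln(1 − 0.582724) = −0.75 ln(0.417276)
  = −0.75 × (-0.874007) = 0.655505 substitutions/site.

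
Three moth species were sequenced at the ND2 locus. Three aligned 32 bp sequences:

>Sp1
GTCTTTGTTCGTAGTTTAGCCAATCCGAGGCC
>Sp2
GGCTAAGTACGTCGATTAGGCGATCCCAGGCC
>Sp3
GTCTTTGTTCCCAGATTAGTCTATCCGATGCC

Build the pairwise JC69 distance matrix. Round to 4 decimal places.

Sp1–Sp2: 9/32 sites differ → p = 0.28125, d = −0.75 ln(1 − 0.375) = 0.352503 ≈ 0.3525.
Sp1–Sp3: 6/32 sites differ → p = 0.1875, d = −0.75 ln(1 − 0.25) = 0.215762 ≈ 0.2158.
Sp2–Sp3: 11/32 sites differ → p = 0.34375, d = −0.75 ln(1 − 0.458333) = 0.459828 ≈ 0.4598.

d(Sp1,Sp2) = 0.3525, d(Sp1,Sp3) = 0.2158, d(Sp2,Sp3) = 0.4598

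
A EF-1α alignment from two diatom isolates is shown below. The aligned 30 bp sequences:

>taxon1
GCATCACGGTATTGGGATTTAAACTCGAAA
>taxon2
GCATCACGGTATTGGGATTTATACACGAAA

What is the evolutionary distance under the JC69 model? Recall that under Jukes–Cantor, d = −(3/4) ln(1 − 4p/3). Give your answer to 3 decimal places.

The sequences differ at 2 of 30 sites (22, 25), so p = 2/30 ≈ 0.066667.
d = −(3/4) ln(1 − 4p/3) = −0.75 ln(1 − 0.088889) = −0.75 ln(0.911111)
  = −0.75 × (-0.093091) = 0.069818 substitutions/site.

0.070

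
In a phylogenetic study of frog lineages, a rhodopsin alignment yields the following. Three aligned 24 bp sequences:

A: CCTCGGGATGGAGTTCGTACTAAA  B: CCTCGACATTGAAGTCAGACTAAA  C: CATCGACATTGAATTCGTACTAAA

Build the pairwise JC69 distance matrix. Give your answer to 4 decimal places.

A–B: 7/24 sites differ → p ≈ 0.291667, d = −0.75 ln(1 − 0.388889) = 0.369358 ≈ 0.3694.
A–C: 5/24 sites differ → p ≈ 0.208333, d = −0.75 ln(1 − 0.277777) = 0.244066 ≈ 0.2441.
B–C: 4/24 sites differ → p ≈ 0.166667, d = −0.75 ln(1 − 0.222223) = 0.188487 ≈ 0.1885.

d(A,B) = 0.3694, d(A,C) = 0.2441, d(B,C) = 0.1885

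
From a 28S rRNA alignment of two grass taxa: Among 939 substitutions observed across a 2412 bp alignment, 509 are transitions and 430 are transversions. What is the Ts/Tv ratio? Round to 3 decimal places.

1.184

R = 509/430 = 1.183720… ≈ 1.184 (to 3 d.p.).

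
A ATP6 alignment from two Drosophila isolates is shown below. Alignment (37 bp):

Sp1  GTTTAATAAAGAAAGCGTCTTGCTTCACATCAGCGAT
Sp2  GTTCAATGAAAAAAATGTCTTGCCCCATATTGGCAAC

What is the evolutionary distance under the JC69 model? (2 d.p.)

0.42

The sequences differ at 12 of 37 sites, so p = 12/37 ≈ 0.324324.
d = −(3/4) ln(1 − 4p/3) = −0.75 ln(1 − 0.432432) = −0.75 ln(0.567568)
  = −0.75 × (-0.566395) = 0.424796 substitutions/site.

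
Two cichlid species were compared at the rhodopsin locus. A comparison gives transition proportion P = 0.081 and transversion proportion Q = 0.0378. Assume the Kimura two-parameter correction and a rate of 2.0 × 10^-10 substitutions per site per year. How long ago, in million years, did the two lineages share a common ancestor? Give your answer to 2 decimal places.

Under the Kimura two-parameter model, d = −½ ln(1 − 2P − Q) − ¼ ln(1 − 2Q).
1 − 2P − Q = 0.8002, giving −½ ln(0.8002) = 0.111447.
1 − 2Q = 0.9244, giving −¼ ln(0.9244) = 0.019653.
d = 0.111447 + 0.019653 = 0.131100.
Under a molecular clock d = 2μt, so t = d/(2μ) = 0.131100 / (2 × 2.0 × 10^-10) = 327.75 million years.

327.75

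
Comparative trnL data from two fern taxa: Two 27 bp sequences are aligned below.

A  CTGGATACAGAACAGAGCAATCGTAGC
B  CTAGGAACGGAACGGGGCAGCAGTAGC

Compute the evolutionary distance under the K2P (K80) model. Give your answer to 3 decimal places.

0.489

Of 27 sites, 7 differences are transitions and 2 are transversions, so P = 7/27 ≈ 0.259259 and Q = 2/27 ≈ 0.074074.
Under the Kimura two-parameter model, d = −½ ln(1 − 2P − Q) − ¼ ln(1 − 2Q).
1 − 2P − Q = 0.407408, giving −½ ln(0.407408) = 0.448970.
1 − 2Q = 0.851852, giving −¼ ln(0.851852) = 0.040086.
d = 0.448970 + 0.040086 = 0.489056.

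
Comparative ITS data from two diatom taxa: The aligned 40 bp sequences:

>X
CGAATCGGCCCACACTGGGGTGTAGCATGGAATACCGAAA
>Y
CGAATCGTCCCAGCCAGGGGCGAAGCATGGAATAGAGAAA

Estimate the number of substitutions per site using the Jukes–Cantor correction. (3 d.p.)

0.233

The sequences differ at 8 of 40 sites (8, 13, 14, 16, 21, 23, 35, 36), so p = 8/40 = 0.2.
d = −(3/4) ln(1 − 4p/3) = −0.75 ln(1 − 0.266667) = −0.75 ln(0.733333)
  = −0.75 × (-0.310155) = 0.232616 substitutions/site.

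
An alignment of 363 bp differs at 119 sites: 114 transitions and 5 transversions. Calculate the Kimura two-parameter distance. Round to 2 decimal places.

P = 114/363 ≈ 0.31405 and Q = 5/363 ≈ 0.013774.
Under the Kimura two-parameter model, d = −½ ln(1 − 2P − Q) − ¼ ln(1 − 2Q).
1 − 2P − Q = 0.358126, giving −½ ln(0.358126) = 0.513435.
1 − 2Q = 0.972452, giving −¼ ln(0.972452) = 0.006984.
d = 0.513435 + 0.006984 = 0.520419.

0.52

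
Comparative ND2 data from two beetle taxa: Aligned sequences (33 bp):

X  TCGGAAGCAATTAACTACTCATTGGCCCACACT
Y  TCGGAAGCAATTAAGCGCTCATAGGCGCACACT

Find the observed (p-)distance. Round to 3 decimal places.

The sequences differ at 5 of 33 positions (sites 15, 16, 17, 23, 27).
p = 5/33 = 0.151515… ≈ 0.152 (to 3 d.p.).

0.152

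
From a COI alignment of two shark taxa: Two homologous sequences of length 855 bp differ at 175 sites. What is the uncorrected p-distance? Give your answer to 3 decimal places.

p = 175/855 = 0.204678… ≈ 0.205 (to 3 d.p.).

0.205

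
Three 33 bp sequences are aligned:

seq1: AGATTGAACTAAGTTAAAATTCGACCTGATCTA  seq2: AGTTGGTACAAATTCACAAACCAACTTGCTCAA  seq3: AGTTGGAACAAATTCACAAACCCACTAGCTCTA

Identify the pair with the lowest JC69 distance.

seq2 and seq3

seq1–seq2: 13/33 differ, p = 0.394, d = 0.559.
seq1–seq3: 12/33 differ, p = 0.364, d = 0.497.
seq2–seq3: 4/33 differ, p = 0.121, d = 0.132.
The smallest distance is between seq2 and seq3.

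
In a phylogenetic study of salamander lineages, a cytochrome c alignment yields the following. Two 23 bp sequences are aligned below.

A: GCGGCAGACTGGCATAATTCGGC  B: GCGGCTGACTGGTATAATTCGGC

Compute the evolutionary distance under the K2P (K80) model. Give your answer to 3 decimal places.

Of 23 sites, 1 differences are transitions and 1 are transversions, so P = 1/23 ≈ 0.043478 and Q = 1/23 ≈ 0.043478.
Under the Kimura two-parameter model, d = −½ ln(1 − 2P − Q) − ¼ ln(1 − 2Q).
1 − 2P − Q = 0.869566, giving −½ ln(0.869566) = 0.069881.
1 − 2Q = 0.913044, giving −¼ ln(0.913044) = 0.022743.
d = 0.069881 + 0.022743 = 0.092624.

0.093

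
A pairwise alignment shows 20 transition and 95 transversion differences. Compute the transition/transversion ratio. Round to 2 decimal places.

R = 20/95 = 0.210526… ≈ 0.21 (to 2 d.p.).

0.21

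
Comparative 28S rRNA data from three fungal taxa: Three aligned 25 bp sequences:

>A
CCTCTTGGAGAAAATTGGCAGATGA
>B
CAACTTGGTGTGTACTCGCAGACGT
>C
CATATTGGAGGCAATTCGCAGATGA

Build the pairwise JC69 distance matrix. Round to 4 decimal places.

A–B: 10/25 sites differ → p = 0.4, d = −0.75 ln(1 − 0.533333) = 0.571605 ≈ 0.5716.
A–C: 5/25 sites differ → p = 0.2, d = −0.75 ln(1 − 0.266667) = 0.232617 ≈ 0.2326.
B–C: 9/25 sites differ → p = 0.36, d = −0.75 ln(1 − 0.48) = 0.490445 ≈ 0.4904.

d(A,B) = 0.5716, d(A,C) = 0.2326, d(B,C) = 0.4904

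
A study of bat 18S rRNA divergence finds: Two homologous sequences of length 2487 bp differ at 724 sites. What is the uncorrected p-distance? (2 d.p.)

p = 724/2487 = 0.291113… ≈ 0.29 (to 2 d.p.).

0.29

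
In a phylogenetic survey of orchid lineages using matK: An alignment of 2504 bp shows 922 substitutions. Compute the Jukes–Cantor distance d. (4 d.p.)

0.5064

p = 922/2504 ≈ 0.368211.
d = −(3/4) ln(1 − 4p/3) = −0.75 ln(1 − 0.490948) = −0.75 ln(0.509052)
  = −0.75 × (-0.675205) = 0.506404 substitutions/site.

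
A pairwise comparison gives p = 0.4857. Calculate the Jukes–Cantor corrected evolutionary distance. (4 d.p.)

d = −(3/4) ln(1 − 4p/3) = −0.75 ln(1 − 0.6476) = −0.75 ln(0.3524)
  = −0.75 × (-1.042988) = 0.782241 substitutions/site.

0.7822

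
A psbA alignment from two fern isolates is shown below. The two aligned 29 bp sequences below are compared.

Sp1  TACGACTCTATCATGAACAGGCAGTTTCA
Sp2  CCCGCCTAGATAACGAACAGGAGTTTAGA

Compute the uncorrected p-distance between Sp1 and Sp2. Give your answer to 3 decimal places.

The sequences differ at 12 of 29 positions.
p = 12/29 = 0.413793… ≈ 0.414 (to 3 d.p.).

0.414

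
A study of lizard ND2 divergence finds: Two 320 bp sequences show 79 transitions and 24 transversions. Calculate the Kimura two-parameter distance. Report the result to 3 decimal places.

P = 79/320 = 0.246875 and Q = 24/320 = 0.075.
Under the Kimura two-parameter model, d = −½ ln(1 − 2P − Q) − ¼ ln(1 − 2Q).
1 − 2P − Q = 0.43125, giving −½ ln(0.43125) = 0.420534.
1 − 2Q = 0.85, giving −¼ ln(0.85) = 0.040630.
d = 0.420534 + 0.040630 = 0.461164.

0.461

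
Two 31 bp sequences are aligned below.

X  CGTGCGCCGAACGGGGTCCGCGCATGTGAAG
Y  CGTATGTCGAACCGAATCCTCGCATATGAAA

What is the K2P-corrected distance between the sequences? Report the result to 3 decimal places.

Of 31 sites, 7 differences are transitions and 2 are transversions, so P = 7/31 ≈ 0.225806 and Q = 2/31 ≈ 0.064516.
Under the Kimura two-parameter model, d = −½ ln(1 − 2P − Q) − ¼ ln(1 − 2Q).
1 − 2P − Q = 0.483872, giving −½ ln(0.483872) = 0.362967.
1 − 2Q = 0.870968, giving −¼ ln(0.870968) = 0.034538.
d = 0.362967 + 0.034538 = 0.397505.

0.398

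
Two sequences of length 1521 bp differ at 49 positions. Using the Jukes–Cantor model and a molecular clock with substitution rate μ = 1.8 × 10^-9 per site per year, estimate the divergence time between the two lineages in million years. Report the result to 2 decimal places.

p = 49/1521 ≈ 0.032216.
d = −(3/4) ln(1 − 4p/3) = −0.75 ln(1 − 0.042955) = −0.75 ln(0.957045)
  = −0.75 × (-0.043905) = 0.032929 substitutions/site.
Under a molecular clock d = 2μt, so t = d/(2μ) = 0.032929 / (2 × 1.8 × 10^-9) = 9.15 million years.

9.15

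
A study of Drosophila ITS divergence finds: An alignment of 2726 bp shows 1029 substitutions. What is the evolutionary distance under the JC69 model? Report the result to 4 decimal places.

p = 1029/2726 ≈ 0.377476.
d = −(3/4) ln(1 − 4p/3) = −0.75 ln(1 − 0.503301) = −0.75 ln(0.496699)
  = −0.75 × (-0.699771) = 0.524828 substitutions/site.

0.5248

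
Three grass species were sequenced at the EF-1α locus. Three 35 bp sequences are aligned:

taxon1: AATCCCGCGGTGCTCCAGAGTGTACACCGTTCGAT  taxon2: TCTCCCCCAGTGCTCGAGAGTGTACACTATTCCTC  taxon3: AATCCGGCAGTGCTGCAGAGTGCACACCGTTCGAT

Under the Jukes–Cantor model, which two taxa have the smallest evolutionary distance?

taxon1–taxon2: 10/35 differ, p = 0.286, d = 0.360.
taxon1–taxon3: 4/35 differ, p = 0.114, d = 0.124.
taxon2–taxon3: 12/35 differ, p = 0.343, d = 0.458.
The smallest distance is between taxon1 and taxon3.

taxon1 and taxon3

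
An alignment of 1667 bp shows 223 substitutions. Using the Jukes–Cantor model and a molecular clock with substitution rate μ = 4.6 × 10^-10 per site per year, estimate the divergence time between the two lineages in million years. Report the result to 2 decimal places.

160.16

p = 223/1667 ≈ 0.133773.
d = −(3/4) ln(1 − 4p/3) = −0.75 ln(1 − 0.178364) = −0.75 ln(0.821636)
  = −0.75 × (-0.196458) = 0.147344 substitutions/site.
Under a molecular clock d = 2μt, so t = d/(2μ) = 0.147344 / (2 × 4.6 × 10^-10) = 160.16 million years.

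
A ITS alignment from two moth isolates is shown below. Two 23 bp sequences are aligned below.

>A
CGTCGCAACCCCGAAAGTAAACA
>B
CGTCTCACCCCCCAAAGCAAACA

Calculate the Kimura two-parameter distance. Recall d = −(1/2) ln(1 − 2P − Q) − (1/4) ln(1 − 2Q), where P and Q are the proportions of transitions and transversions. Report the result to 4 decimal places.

0.1981

Of 23 sites, 1 differences are transitions and 3 are transversions, so P = 1/23 ≈ 0.043478 and Q = 3/23 ≈ 0.130435.
Under the Kimura two-parameter model, d = −½ ln(1 − 2P − Q) − ¼ ln(1 − 2Q).
1 − 2P − Q = 0.782609, giving −½ ln(0.782609) = 0.122561.
1 − 2Q = 0.73913, giving −¼ ln(0.73913) = 0.075570.
d = 0.122561 + 0.075570 = 0.198131.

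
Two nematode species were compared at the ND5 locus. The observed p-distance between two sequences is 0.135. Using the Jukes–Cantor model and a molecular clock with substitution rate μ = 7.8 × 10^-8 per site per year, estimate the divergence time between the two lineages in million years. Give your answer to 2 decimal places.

d = −(3/4) ln(1 − 4p/3) = −0.75 ln(1 − 0.18) = −0.75 ln(0.82)
  = −0.75 × (-0.198451) = 0.148838 substitutions/site.
Under a molecular clock d = 2μt, so t = d/(2μ) = 0.148838 / (2 × 7.8 × 10^-8) = 0.95 million years.

0.95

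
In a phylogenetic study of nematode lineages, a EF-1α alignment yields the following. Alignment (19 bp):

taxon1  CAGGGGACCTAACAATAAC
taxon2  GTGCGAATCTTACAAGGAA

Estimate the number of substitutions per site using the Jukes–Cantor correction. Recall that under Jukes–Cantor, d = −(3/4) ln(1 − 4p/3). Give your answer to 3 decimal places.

The sequences differ at 9 of 19 sites (1, 2, 4, 6, 8, 11, 16, 17, 19), so p = 9/19 ≈ 0.473684.
d = −(3/4) ln(1 − 4p/3) = −0.75 ln(1 − 0.631579) = −0.75 ln(0.368421)
  = −0.75 × (-0.998529) = 0.748897 substitutions/site.

0.749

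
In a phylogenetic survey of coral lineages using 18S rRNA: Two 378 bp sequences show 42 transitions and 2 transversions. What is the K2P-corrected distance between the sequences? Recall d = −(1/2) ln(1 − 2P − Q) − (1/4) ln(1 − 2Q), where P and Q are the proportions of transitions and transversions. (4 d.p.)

0.1317

P = 42/378 ≈ 0.111111 and Q = 2/378 ≈ 0.005291.
Under the Kimura two-parameter model, d = −½ ln(1 − 2P − Q) − ¼ ln(1 − 2Q).
1 − 2P − Q = 0.772487, giving −½ ln(0.772487) = 0.129070.
1 − 2Q = 0.989418, giving −¼ ln(0.989418) = 0.002660.
d = 0.129070 + 0.002660 = 0.131730.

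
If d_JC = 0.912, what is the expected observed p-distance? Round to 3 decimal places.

0.528

p = (3/4)(1 − e^(−4d/3)) = 0.75 × (1 − e^(-1.216)) = 0.75 × (1 − 0.296413) = 0.527690.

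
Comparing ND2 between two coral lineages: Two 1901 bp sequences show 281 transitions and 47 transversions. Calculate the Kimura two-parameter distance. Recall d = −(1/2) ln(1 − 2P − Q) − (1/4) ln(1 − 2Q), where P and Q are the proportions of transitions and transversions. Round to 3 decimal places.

0.206

P = 281/1901 ≈ 0.147817 and Q = 47/1901 ≈ 0.024724.
Under the Kimura two-parameter model, d = −½ ln(1 − 2P − Q) − ¼ ln(1 − 2Q).
1 − 2P − Q = 0.679642, giving −½ ln(0.679642) = 0.193095.
1 − 2Q = 0.950552, giving −¼ ln(0.950552) = 0.012678.
d = 0.193095 + 0.012678 = 0.205773.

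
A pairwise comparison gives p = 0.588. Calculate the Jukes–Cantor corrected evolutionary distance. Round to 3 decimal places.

d = −(3/4) ln(1 − 4p/3) = −0.75 ln(1 − 0.784) = −0.75 ln(0.216)
  = −0.75 × (-1.532477) = 1.149358 substitutions/site.

1.149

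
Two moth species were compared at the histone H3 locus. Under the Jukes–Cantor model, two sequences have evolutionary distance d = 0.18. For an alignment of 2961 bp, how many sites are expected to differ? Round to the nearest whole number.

474

Invert JC69: p = (3/4)(1 − e^(−4d/3)) = 0.75 × (1 − e^(-0.24)) = 0.75 × (1 − 0.786628) = 0.160029.
Expected differing sites = pL ≈ 0.160029 × 2961 = 473.845869 ≈ 474.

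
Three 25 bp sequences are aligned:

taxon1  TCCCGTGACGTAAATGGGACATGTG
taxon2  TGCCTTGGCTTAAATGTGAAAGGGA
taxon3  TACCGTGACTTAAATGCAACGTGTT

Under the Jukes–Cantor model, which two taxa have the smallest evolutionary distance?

taxon1–taxon2: 9/25 differ, p = 0.360, d = 0.490.
taxon1–taxon3: 6/25 differ, p = 0.240, d = 0.289.
taxon2–taxon3: 10/25 differ, p = 0.400, d = 0.572.
The smallest distance is between taxon1 and taxon3.

taxon1 and taxon3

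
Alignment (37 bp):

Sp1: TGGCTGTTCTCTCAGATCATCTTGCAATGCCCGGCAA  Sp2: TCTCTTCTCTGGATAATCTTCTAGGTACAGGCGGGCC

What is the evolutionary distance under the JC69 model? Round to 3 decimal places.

0.957

The sequences differ at 20 of 37 sites, so p = 20/37 ≈ 0.540541.
d = −(3/4) ln(1 − 4p/3) = −0.75 ln(1 − 0.720721) = −0.75 ln(0.279279)
  = −0.75 × (-1.275544) = 0.956658 substitutions/site.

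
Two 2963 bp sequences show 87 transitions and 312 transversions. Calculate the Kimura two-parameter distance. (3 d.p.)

0.149

P = 87/2963 ≈ 0.029362 and Q = 312/2963 ≈ 0.105299.
Under the Kimura two-parameter model, d = −½ ln(1 − 2P − Q) − ¼ ln(1 − 2Q).
1 − 2P − Q = 0.835977, giving −½ ln(0.835977) = 0.089577.
1 − 2Q = 0.789402, giving −¼ ln(0.789402) = 0.059120.
d = 0.089577 + 0.059120 = 0.148697.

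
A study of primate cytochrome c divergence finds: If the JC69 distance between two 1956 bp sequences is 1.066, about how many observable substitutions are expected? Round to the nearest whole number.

Invert JC69: p = (3/4)(1 − e^(−4d/3)) = 0.75 × (1 − e^(-1.421333)) = 0.75 × (1 − 0.241392) = 0.568956.
Expected differing sites = pL ≈ 0.568956 × 1956 = 1112.877936 ≈ 1113.

1113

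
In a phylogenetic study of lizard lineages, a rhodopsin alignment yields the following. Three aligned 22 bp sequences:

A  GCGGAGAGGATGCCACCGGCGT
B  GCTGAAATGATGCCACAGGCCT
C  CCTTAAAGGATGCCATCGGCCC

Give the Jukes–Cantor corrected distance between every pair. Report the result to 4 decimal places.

d(A,B) = 0.2708, d(A,C) = 0.4141, d(B,C) = 0.3390

A–B: 5/22 sites differ → p ≈ 0.227273, d = −0.75 ln(1 − 0.303031) = 0.270761 ≈ 0.2708.
A–C: 7/22 sites differ → p ≈ 0.318182, d = −0.75 ln(1 − 0.424243) = 0.414052 ≈ 0.4141.
B–C: 6/22 sites differ → p ≈ 0.272727, d = −0.75 ln(1 − 0.363636) = 0.338988 ≈ 0.3390.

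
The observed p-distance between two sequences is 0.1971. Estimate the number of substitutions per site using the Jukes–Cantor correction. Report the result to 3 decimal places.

0.229

d = −(3/4) ln(1 − 4p/3) = −0.75 ln(1 − 0.2628) = −0.75 ln(0.7372)
  = −0.75 × (-0.304896) = 0.228672 substitutions/site.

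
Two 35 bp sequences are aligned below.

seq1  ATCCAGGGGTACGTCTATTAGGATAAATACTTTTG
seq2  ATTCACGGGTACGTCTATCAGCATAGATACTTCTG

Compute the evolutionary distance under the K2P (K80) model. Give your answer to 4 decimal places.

0.1986

Of 35 sites, 4 differences are transitions and 2 are transversions, so P = 4/35 ≈ 0.114286 and Q = 2/35 ≈ 0.057143.
Under the Kimura two-parameter model, d = −½ ln(1 − 2P − Q) − ¼ ln(1 − 2Q).
1 − 2P − Q = 0.714285, giving −½ ln(0.714285) = 0.168237.
1 − 2Q = 0.885714, giving −¼ ln(0.885714) = 0.030340.
d = 0.168237 + 0.030340 = 0.198577.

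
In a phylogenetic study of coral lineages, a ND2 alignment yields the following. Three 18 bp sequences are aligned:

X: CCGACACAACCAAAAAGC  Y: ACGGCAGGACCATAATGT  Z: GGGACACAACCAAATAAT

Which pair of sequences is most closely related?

X and Z

X–Y: 7/18 differ, p = 0.389, d = 0.548.
X–Z: 5/18 differ, p = 0.278, d = 0.347.
Y–Z: 9/18 differ, p = 0.500, d = 0.824.
The smallest distance is between X and Z.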